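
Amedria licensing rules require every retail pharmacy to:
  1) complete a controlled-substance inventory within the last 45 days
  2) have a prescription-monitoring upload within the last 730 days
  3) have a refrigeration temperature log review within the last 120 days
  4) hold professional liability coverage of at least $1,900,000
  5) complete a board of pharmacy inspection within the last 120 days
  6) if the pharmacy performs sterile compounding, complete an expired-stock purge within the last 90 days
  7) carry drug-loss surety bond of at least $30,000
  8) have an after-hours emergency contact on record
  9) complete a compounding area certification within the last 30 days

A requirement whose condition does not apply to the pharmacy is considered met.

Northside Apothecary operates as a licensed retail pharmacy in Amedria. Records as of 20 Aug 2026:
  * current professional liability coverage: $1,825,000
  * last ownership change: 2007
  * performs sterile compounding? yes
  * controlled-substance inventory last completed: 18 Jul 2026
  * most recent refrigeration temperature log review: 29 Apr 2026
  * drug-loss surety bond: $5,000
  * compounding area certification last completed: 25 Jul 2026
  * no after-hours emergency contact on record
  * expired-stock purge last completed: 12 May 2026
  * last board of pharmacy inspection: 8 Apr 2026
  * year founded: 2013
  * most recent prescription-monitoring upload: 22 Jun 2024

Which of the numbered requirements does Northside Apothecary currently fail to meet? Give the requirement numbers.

2, 4, 5, 6, 7, 8

1. controlled-substance inventory 33 days ago vs limit 45 → met
2. prescription-monitoring upload 789 days ago vs limit 730 → not met
3. refrigeration temperature log review 113 days ago vs limit 120 → met
4. professional liability coverage $1,825,000 < $1,900,000 → not met
5. board of pharmacy inspection 134 days ago vs limit 120 → not met
6. condition 'performs sterile compounding' holds; expired-stock purge 100 days ago vs limit 90 → not met
7. drug-loss surety bond $5,000 < $30,000 → not met
8. after-hours emergency contact absent → not met
9. compounding area certification 26 days ago vs limit 30 → met
Not met: 2, 4, 5, 6, 7, 8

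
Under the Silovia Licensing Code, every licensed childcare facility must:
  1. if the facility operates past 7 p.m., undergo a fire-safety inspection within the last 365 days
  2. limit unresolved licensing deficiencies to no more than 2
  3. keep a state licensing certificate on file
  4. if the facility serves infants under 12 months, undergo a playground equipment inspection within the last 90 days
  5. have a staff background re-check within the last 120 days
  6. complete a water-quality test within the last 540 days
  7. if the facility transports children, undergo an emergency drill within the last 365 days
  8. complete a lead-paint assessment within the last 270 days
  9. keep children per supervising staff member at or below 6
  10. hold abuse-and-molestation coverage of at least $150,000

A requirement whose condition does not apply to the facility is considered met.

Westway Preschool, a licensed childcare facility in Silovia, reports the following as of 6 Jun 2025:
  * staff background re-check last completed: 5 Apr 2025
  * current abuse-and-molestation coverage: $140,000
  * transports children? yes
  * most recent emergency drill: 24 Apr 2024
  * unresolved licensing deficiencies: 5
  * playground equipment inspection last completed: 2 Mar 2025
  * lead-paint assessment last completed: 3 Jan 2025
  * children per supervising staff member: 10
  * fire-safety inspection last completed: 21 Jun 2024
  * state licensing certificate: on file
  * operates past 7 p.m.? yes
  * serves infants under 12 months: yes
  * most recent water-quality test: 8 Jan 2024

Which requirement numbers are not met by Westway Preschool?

2, 4, 7, 9, 10

1. condition 'operates past 7 p.m.' holds; fire-safety inspection 350 days ago vs limit 365 → met
2. unresolved licensing deficiencies 5 > 2 → not met
3. state licensing certificate present → met
4. condition 'serves infants under 12 months' holds; playground equipment inspection 96 days ago vs limit 90 → not met
5. staff background re-check 62 days ago vs limit 120 → met
6. water-quality test 515 days ago vs limit 540 → met
7. condition 'transports children' holds; emergency drill 408 days ago vs limit 365 → not met
8. lead-paint assessment 154 days ago vs limit 270 → met
9. children per supervising staff member 10 > 6 → not met
10. abuse-and-molestation coverage $140,000 < $150,000 → not met
Not met: 2, 4, 7, 9, 10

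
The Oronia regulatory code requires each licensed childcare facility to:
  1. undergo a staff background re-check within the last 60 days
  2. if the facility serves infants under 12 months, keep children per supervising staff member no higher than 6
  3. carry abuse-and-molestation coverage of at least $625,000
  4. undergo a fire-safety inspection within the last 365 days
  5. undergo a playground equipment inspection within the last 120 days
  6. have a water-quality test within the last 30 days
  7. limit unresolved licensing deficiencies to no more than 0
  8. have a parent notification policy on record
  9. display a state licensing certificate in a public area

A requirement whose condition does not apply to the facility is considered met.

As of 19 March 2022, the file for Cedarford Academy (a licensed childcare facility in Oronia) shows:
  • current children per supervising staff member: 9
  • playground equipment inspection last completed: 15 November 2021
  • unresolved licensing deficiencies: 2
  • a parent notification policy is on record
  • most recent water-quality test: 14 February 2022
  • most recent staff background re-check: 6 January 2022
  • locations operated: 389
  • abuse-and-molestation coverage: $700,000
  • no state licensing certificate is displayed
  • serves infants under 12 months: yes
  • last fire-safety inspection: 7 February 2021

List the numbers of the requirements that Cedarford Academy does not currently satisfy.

1, 2, 4, 5, 6, 7, 9

1. staff background re-check 72 days ago vs limit 60 → not met
2. condition 'serves infants under 12 months' holds; children per supervising staff member 9 > 6 → not met
3. abuse-and-molestation coverage $700,000 ≥ $625,000 → met
4. fire-safety inspection 405 days ago vs limit 365 → not met
5. playground equipment inspection 124 days ago vs limit 120 → not met
6. water-quality test 33 days ago vs limit 30 → not met
7. unresolved licensing deficiencies 2 > 0 → not met
8. parent notification policy present → met
9. state licensing certificate absent → not met
Not met: 1, 2, 4, 5, 6, 7, 9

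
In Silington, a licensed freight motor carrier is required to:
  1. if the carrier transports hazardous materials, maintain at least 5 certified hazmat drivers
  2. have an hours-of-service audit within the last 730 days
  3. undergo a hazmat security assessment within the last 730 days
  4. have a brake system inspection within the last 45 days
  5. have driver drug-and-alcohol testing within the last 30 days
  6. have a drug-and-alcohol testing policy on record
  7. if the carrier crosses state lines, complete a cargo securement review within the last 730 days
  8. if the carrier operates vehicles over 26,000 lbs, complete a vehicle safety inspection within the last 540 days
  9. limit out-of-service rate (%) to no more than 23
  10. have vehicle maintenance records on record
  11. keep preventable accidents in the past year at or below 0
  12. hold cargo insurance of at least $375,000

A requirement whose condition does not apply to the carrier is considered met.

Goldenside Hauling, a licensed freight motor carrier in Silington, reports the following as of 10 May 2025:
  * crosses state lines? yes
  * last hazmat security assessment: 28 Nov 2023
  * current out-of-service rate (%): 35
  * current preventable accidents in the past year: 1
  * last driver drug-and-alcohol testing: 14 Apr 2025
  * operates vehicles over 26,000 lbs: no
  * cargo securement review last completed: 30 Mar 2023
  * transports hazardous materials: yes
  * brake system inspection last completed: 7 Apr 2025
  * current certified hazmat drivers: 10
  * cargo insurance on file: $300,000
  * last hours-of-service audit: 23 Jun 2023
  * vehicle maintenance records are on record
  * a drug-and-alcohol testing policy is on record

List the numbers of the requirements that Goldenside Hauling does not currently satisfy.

1. condition 'transports hazardous materials' holds; certified hazmat drivers 10 ≥ 5 → met
2. hours-of-service audit 687 days ago vs limit 730 → met
3. hazmat security assessment 529 days ago vs limit 730 → met
4. brake system inspection 33 days ago vs limit 45 → met
5. driver drug-and-alcohol testing 26 days ago vs limit 30 → met
6. drug-and-alcohol testing policy present → met
7. condition 'crosses state lines' holds; cargo securement review 772 days ago vs limit 730 → not met
8. condition 'operates vehicles over 26,000 lbs' does not hold → requirement n/a → met
9. out-of-service rate (%) 35 > 23 → not met
10. vehicle maintenance records present → met
11. preventable accidents in the past year 1 > 0 → not met
12. cargo insurance $300,000 < $375,000 → not met
Not met: 7, 9, 11, 12

7, 9, 11, 12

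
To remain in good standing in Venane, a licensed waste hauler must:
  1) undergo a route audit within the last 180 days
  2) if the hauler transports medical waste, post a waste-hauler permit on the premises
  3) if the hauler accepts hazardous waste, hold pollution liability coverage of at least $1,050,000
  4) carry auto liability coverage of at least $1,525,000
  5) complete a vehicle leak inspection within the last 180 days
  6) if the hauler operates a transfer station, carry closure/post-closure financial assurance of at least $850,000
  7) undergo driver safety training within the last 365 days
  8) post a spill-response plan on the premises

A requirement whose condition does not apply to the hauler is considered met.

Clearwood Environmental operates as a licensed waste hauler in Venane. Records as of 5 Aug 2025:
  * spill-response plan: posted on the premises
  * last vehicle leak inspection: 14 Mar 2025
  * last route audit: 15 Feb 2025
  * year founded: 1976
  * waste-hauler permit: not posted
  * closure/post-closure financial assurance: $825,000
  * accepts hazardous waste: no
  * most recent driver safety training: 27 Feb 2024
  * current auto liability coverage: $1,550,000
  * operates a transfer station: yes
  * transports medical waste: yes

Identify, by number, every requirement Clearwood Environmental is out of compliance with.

1. route audit 171 days ago vs limit 180 → met
2. condition 'transports medical waste' holds; waste-hauler permit absent → not met
3. condition 'accepts hazardous waste' does not hold → requirement n/a → met
4. auto liability coverage $1,550,000 ≥ $1,525,000 → met
5. vehicle leak inspection 144 days ago vs limit 180 → met
6. condition 'operates a transfer station' holds; closure/post-closure financial assurance $825,000 < $850,000 → not met
7. driver safety training 525 days ago vs limit 365 → not met
8. spill-response plan present → met
Not met: 2, 6, 7

2, 6, 7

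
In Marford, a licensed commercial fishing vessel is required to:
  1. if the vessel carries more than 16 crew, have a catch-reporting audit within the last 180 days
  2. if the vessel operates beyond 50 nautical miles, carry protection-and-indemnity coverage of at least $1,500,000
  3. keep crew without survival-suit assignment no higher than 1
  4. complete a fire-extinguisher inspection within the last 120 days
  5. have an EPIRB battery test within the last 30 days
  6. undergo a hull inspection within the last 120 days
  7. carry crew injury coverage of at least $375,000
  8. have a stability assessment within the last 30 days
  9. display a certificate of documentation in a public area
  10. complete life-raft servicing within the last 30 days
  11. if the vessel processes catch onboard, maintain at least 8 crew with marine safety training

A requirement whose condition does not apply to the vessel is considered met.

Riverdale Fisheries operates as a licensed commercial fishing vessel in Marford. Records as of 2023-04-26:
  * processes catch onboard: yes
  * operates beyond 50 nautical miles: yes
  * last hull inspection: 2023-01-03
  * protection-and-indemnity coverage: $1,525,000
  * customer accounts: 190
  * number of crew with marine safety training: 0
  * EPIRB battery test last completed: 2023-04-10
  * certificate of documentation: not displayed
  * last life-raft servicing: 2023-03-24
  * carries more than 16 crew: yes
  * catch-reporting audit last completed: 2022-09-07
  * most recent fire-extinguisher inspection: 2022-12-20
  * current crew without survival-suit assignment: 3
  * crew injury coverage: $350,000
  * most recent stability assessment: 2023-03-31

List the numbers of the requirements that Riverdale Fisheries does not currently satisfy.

1. condition 'carries more than 16 crew' holds; catch-reporting audit 231 days ago vs limit 180 → not met
2. condition 'operates beyond 50 nautical miles' holds; protection-and-indemnity coverage $1,525,000 ≥ $1,500,000 → met
3. crew without survival-suit assignment 3 > 1 → not met
4. fire-extinguisher inspection 127 days ago vs limit 120 → not met
5. EPIRB battery test 16 days ago vs limit 30 → met
6. hull inspection 113 days ago vs limit 120 → met
7. crew injury coverage $350,000 < $375,000 → not met
8. stability assessment 26 days ago vs limit 30 → met
9. certificate of documentation absent → not met
10. life-raft servicing 33 days ago vs limit 30 → not met
11. condition 'processes catch onboard' holds; crew with marine safety training 0 < 8 → not met
Not met: 1, 3, 4, 7, 9, 10, 11

1, 3, 4, 7, 9, 10, 11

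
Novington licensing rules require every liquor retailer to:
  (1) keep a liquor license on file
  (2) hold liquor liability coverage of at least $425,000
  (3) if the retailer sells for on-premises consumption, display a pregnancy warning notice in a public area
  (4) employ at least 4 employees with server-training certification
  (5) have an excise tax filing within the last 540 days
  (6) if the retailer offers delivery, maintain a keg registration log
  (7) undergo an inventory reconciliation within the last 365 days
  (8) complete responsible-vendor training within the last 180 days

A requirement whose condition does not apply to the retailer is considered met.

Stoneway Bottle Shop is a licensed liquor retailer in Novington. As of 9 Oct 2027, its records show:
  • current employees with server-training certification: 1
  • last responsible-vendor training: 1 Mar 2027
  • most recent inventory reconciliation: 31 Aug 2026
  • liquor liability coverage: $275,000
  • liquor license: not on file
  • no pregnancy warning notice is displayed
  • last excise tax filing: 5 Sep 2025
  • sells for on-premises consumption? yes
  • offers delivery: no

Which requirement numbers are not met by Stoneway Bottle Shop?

1. liquor license absent → not met
2. liquor liability coverage $275,000 < $425,000 → not met
3. condition 'sells for on-premises consumption' holds; pregnancy warning notice absent → not met
4. employees with server-training certification 1 < 4 → not met
5. excise tax filing 764 days ago vs limit 540 → not met
6. condition 'offers delivery' does not hold → requirement n/a → met
7. inventory reconciliation 404 days ago vs limit 365 → not met
8. responsible-vendor training 222 days ago vs limit 180 → not met
Not met: 1, 2, 3, 4, 5, 7, 8

1, 2, 3, 4, 5, 7, 8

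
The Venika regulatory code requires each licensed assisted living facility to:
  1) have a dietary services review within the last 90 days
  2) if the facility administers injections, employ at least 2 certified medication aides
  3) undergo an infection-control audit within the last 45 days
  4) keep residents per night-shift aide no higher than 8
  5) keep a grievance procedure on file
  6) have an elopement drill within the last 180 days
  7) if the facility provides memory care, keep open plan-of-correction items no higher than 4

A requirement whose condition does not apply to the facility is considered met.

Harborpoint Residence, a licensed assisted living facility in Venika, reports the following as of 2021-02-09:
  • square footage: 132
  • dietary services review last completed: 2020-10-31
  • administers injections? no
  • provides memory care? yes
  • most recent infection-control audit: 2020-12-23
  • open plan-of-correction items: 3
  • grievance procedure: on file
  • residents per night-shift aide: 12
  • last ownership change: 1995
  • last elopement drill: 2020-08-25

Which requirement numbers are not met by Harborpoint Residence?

1. dietary services review 101 days ago vs limit 90 → not met
2. condition 'administers injections' does not hold → requirement n/a → met
3. infection-control audit 48 days ago vs limit 45 → not met
4. residents per night-shift aide 12 > 8 → not met
5. grievance procedure present → met
6. elopement drill 168 days ago vs limit 180 → met
7. condition 'provides memory care' holds; open plan-of-correction items 3 ≤ 4 → met
Not met: 1, 3, 4

1, 3, 4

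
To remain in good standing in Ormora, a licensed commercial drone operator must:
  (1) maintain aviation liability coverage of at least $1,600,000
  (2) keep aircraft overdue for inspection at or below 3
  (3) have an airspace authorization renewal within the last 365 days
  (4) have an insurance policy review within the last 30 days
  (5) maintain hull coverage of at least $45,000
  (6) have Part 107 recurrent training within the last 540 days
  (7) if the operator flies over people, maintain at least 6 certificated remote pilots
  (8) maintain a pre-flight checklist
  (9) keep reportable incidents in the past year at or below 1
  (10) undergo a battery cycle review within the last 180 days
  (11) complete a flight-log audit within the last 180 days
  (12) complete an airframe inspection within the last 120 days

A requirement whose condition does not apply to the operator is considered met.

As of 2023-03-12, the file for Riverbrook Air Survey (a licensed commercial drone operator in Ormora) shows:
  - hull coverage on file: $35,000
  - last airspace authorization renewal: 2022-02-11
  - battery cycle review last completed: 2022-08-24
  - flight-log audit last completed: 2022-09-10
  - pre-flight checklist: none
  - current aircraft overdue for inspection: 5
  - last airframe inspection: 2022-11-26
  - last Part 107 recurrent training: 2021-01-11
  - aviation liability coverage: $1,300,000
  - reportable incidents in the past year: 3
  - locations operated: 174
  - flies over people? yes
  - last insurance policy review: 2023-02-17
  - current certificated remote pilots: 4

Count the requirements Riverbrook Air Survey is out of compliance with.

10

1. aviation liability coverage $1,300,000 < $1,600,000 → not met
2. aircraft overdue for inspection 5 > 3 → not met
3. airspace authorization renewal 394 days ago vs limit 365 → not met
4. insurance policy review 23 days ago vs limit 30 → met
5. hull coverage $35,000 < $45,000 → not met
6. Part 107 recurrent training 790 days ago vs limit 540 → not met
7. condition 'flies over people' holds; certificated remote pilots 4 < 6 → not met
8. pre-flight checklist absent → not met
9. reportable incidents in the past year 3 > 1 → not met
10. battery cycle review 200 days ago vs limit 180 → not met
11. flight-log audit 183 days ago vs limit 180 → not met
12. airframe inspection 106 days ago vs limit 120 → met
Not met: 10 of 12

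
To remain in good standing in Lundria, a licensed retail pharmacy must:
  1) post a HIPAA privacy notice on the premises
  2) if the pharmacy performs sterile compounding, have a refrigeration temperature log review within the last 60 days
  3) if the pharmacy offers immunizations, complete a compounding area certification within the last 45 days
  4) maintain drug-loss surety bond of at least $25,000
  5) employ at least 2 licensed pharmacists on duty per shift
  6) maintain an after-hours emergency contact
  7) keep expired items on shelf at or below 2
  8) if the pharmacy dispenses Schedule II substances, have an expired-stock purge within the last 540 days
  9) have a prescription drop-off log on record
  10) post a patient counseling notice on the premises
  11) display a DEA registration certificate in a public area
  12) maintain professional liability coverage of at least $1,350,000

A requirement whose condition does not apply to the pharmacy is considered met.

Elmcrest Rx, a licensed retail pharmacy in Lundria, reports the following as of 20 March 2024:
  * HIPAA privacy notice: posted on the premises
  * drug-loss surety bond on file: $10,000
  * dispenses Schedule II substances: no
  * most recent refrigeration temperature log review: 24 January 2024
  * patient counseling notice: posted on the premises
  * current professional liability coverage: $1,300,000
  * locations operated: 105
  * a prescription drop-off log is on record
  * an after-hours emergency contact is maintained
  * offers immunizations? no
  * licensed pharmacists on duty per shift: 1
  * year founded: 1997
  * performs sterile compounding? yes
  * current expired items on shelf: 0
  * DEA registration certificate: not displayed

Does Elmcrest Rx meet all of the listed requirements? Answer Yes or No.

1. HIPAA privacy notice present → met
2. condition 'performs sterile compounding' holds; refrigeration temperature log review 56 days ago vs limit 60 → met
3. condition 'offers immunizations' does not hold → requirement n/a → met
4. drug-loss surety bond $10,000 < $25,000 → not met
5. licensed pharmacists on duty per shift 1 < 2 → not met
6. after-hours emergency contact present → met
7. expired items on shelf 0 ≤ 2 → met
8. condition 'dispenses Schedule II substances' does not hold → requirement n/a → met
9. prescription drop-off log present → met
10. patient counseling notice present → met
11. DEA registration certificate absent → not met
12. professional liability coverage $1,300,000 < $1,350,000 → not met
Not met: 4, 5, 11, 12

No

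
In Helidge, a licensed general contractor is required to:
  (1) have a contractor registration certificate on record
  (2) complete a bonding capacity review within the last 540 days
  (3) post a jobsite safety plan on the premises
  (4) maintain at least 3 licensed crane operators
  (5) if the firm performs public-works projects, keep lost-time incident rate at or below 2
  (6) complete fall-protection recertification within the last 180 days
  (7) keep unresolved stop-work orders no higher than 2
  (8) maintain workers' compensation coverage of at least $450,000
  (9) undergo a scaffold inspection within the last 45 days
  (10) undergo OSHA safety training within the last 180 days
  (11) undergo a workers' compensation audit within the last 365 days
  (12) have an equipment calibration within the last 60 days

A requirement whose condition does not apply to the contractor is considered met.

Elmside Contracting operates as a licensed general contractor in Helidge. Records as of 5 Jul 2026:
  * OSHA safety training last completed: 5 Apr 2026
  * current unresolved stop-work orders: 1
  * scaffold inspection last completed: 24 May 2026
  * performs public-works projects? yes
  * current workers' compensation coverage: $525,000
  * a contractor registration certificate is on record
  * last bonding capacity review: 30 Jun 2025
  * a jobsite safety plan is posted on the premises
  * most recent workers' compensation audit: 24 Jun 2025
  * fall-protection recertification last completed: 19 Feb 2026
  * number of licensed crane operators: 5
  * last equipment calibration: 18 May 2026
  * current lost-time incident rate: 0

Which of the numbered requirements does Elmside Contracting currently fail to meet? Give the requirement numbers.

11

1. contractor registration certificate present → met
2. bonding capacity review 370 days ago vs limit 540 → met
3. jobsite safety plan present → met
4. licensed crane operators 5 ≥ 3 → met
5. condition 'performs public-works projects' holds; lost-time incident rate 0 ≤ 2 → met
6. fall-protection recertification 136 days ago vs limit 180 → met
7. unresolved stop-work orders 1 ≤ 2 → met
8. workers' compensation coverage $525,000 ≥ $450,000 → met
9. scaffold inspection 42 days ago vs limit 45 → met
10. OSHA safety training 91 days ago vs limit 180 → met
11. workers' compensation audit 376 days ago vs limit 365 → not met
12. equipment calibration 48 days ago vs limit 60 → met
Not met: 11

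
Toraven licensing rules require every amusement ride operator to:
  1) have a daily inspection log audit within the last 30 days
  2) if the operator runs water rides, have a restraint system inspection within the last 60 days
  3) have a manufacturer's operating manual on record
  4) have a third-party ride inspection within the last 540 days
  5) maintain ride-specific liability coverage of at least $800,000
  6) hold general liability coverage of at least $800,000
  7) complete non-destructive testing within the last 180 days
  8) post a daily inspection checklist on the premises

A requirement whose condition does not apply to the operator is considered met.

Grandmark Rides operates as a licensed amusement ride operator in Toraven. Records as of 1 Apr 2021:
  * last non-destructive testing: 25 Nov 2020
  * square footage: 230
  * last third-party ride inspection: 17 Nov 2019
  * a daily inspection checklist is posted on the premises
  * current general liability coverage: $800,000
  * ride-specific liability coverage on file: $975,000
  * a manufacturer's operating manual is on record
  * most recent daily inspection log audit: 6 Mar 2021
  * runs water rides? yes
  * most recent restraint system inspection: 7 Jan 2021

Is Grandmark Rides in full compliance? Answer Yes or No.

1. daily inspection log audit 26 days ago vs limit 30 → met
2. condition 'runs water rides' holds; restraint system inspection 84 days ago vs limit 60 → not met
3. manufacturer's operating manual present → met
4. third-party ride inspection 501 days ago vs limit 540 → met
5. ride-specific liability coverage $975,000 ≥ $800,000 → met
6. general liability coverage $800,000 ≥ $800,000 → met
7. non-destructive testing 127 days ago vs limit 180 → met
8. daily inspection checklist present → met
Not met: 2

No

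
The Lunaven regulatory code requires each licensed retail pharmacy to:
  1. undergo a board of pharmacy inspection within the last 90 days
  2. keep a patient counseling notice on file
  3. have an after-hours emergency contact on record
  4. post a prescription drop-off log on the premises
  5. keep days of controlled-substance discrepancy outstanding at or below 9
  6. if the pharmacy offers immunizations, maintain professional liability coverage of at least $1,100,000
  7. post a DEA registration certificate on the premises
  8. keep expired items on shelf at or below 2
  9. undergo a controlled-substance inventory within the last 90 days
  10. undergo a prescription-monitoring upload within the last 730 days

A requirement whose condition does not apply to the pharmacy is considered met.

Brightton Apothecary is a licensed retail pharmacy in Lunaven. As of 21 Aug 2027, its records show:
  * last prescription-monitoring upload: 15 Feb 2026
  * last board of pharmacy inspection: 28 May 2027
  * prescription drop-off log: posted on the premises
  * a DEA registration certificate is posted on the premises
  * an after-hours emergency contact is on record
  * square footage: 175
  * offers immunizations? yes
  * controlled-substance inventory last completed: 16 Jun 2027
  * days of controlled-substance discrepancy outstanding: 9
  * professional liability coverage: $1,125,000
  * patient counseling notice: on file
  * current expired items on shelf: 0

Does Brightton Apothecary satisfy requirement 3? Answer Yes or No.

3. after-hours emergency contact present → met

Yes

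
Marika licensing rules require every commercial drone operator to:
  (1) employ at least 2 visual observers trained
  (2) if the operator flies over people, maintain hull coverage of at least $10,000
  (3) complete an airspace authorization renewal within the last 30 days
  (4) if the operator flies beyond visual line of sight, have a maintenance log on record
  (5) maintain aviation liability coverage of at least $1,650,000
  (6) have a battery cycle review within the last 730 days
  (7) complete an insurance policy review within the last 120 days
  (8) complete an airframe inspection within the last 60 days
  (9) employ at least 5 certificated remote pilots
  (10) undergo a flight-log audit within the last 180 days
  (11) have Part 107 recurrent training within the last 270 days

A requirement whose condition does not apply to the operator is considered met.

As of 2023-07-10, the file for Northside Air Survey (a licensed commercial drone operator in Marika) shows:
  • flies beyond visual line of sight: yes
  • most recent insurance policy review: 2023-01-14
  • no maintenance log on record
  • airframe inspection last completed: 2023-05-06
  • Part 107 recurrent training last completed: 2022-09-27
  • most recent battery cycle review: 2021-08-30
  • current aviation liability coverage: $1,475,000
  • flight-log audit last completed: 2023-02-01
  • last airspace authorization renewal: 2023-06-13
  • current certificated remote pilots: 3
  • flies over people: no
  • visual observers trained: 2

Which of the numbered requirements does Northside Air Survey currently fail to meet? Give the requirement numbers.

1. visual observers trained 2 ≥ 2 → met
2. condition 'flies over people' does not hold → requirement n/a → met
3. airspace authorization renewal 27 days ago vs limit 30 → met
4. condition 'flies beyond visual line of sight' holds; maintenance log absent → not met
5. aviation liability coverage $1,475,000 < $1,650,000 → not met
6. battery cycle review 679 days ago vs limit 730 → met
7. insurance policy review 177 days ago vs limit 120 → not met
8. airframe inspection 65 days ago vs limit 60 → not met
9. certificated remote pilots 3 < 5 → not met
10. flight-log audit 159 days ago vs limit 180 → met
11. Part 107 recurrent training 286 days ago vs limit 270 → not met
Not met: 4, 5, 7, 8, 9, 11

4, 5, 7, 8, 9, 11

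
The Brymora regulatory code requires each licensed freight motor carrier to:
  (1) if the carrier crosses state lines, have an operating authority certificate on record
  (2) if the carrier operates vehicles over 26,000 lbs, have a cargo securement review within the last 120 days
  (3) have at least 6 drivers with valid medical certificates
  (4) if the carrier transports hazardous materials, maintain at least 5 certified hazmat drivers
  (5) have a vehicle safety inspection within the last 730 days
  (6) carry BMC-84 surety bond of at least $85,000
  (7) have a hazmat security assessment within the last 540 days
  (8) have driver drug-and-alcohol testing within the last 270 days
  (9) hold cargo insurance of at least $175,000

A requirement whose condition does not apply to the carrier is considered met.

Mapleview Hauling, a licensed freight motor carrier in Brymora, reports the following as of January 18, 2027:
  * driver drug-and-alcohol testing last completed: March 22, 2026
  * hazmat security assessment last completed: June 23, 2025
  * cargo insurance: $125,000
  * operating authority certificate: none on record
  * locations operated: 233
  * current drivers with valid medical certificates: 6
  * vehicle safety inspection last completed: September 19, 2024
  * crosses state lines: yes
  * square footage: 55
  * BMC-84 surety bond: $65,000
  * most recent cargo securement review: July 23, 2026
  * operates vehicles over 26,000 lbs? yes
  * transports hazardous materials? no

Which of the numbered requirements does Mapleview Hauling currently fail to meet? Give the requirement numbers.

1, 2, 5, 6, 7, 8, 9

1. condition 'crosses state lines' holds; operating authority certificate absent → not met
2. condition 'operates vehicles over 26,000 lbs' holds; cargo securement review 179 days ago vs limit 120 → not met
3. drivers with valid medical certificates 6 ≥ 6 → met
4. condition 'transports hazardous materials' does not hold → requirement n/a → met
5. vehicle safety inspection 851 days ago vs limit 730 → not met
6. BMC-84 surety bond $65,000 < $85,000 → not met
7. hazmat security assessment 574 days ago vs limit 540 → not met
8. driver drug-and-alcohol testing 302 days ago vs limit 270 → not met
9. cargo insurance $125,000 < $175,000 → not met
Not met: 1, 2, 5, 6, 7, 8, 9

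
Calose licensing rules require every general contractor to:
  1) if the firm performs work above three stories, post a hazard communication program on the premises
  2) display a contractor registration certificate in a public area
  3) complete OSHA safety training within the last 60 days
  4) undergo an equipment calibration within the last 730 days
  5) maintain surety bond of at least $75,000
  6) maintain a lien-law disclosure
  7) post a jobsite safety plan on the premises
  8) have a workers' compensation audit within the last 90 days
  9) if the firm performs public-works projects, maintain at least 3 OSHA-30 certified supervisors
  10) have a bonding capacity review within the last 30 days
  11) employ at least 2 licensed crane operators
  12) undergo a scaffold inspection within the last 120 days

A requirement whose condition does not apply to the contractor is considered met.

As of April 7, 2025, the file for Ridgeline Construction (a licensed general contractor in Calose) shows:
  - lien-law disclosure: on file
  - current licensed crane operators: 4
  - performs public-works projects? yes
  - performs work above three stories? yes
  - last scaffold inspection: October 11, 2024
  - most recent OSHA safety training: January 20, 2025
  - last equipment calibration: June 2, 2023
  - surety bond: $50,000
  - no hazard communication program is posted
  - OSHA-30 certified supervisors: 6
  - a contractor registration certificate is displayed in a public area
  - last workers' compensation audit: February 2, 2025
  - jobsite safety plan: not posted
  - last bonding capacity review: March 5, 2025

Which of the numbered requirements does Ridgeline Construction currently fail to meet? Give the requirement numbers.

1. condition 'performs work above three stories' holds; hazard communication program absent → not met
2. contractor registration certificate present → met
3. OSHA safety training 77 days ago vs limit 60 → not met
4. equipment calibration 675 days ago vs limit 730 → met
5. surety bond $50,000 < $75,000 → not met
6. lien-law disclosure present → met
7. jobsite safety plan absent → not met
8. workers' compensation audit 64 days ago vs limit 90 → met
9. condition 'performs public-works projects' holds; OSHA-30 certified supervisors 6 ≥ 3 → met
10. bonding capacity review 33 days ago vs limit 30 → not met
11. licensed crane operators 4 ≥ 2 → met
12. scaffold inspection 178 days ago vs limit 120 → not met
Not met: 1, 3, 5, 7, 10, 12

1, 3, 5, 7, 10, 12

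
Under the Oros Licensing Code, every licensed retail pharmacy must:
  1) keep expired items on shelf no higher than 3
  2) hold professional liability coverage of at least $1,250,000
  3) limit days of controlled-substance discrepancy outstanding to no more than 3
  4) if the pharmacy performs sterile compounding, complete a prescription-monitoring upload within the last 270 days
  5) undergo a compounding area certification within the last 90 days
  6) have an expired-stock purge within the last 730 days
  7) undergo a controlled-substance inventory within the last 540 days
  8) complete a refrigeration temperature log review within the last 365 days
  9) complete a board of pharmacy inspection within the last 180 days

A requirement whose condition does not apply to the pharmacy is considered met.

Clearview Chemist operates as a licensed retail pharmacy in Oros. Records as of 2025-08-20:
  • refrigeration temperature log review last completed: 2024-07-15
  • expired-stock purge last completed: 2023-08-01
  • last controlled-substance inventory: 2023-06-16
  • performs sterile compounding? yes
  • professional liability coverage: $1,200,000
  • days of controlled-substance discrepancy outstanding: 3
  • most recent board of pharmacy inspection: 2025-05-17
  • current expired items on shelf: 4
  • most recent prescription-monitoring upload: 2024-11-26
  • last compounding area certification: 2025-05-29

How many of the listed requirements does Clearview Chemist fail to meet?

5

1. expired items on shelf 4 > 3 → not met
2. professional liability coverage $1,200,000 < $1,250,000 → not met
3. days of controlled-substance discrepancy outstanding 3 ≤ 3 → met
4. condition 'performs sterile compounding' holds; prescription-monitoring upload 267 days ago vs limit 270 → met
5. compounding area certification 83 days ago vs limit 90 → met
6. expired-stock purge 750 days ago vs limit 730 → not met
7. controlled-substance inventory 796 days ago vs limit 540 → not met
8. refrigeration temperature log review 401 days ago vs limit 365 → not met
9. board of pharmacy inspection 95 days ago vs limit 180 → met
Not met: 5 of 9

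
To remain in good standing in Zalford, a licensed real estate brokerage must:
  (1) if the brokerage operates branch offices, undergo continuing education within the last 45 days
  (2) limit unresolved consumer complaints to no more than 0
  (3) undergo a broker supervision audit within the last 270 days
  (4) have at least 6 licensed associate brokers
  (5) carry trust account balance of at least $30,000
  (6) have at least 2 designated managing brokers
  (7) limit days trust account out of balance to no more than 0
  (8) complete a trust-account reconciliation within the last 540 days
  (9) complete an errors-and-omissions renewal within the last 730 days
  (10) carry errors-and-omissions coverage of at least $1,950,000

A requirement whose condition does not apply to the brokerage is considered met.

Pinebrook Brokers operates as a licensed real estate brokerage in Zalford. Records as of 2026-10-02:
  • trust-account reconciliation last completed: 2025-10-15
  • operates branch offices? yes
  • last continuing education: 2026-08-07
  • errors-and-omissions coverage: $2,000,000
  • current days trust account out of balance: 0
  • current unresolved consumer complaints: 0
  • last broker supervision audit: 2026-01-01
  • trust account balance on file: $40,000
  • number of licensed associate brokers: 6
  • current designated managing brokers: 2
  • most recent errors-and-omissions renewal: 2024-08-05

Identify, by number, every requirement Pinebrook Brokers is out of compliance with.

1. condition 'operates branch offices' holds; continuing education 56 days ago vs limit 45 → not met
2. unresolved consumer complaints 0 ≤ 0 → met
3. broker supervision audit 274 days ago vs limit 270 → not met
4. licensed associate brokers 6 ≥ 6 → met
5. trust account balance $40,000 ≥ $30,000 → met
6. designated managing brokers 2 ≥ 2 → met
7. days trust account out of balance 0 ≤ 0 → met
8. trust-account reconciliation 352 days ago vs limit 540 → met
9. errors-and-omissions renewal 788 days ago vs limit 730 → not met
10. errors-and-omissions coverage $2,000,000 ≥ $1,950,000 → met
Not met: 1, 3, 9

1, 3, 9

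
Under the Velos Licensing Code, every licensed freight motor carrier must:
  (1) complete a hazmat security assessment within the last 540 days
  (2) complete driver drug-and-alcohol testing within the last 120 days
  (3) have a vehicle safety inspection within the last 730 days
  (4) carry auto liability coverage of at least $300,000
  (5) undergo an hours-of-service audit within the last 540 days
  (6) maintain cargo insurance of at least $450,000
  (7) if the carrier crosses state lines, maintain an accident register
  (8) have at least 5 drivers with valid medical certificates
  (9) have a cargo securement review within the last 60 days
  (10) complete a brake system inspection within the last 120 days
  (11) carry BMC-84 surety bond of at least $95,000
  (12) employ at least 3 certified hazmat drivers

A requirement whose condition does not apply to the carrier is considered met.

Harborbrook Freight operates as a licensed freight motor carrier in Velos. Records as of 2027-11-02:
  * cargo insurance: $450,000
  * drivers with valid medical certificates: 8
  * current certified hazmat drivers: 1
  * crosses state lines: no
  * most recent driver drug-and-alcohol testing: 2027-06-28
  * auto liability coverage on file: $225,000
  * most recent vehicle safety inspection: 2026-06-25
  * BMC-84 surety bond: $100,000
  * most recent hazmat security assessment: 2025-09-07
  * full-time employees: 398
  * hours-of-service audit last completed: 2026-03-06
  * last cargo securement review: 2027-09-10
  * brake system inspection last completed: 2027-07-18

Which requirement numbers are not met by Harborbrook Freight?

1. hazmat security assessment 786 days ago vs limit 540 → not met
2. driver drug-and-alcohol testing 127 days ago vs limit 120 → not met
3. vehicle safety inspection 495 days ago vs limit 730 → met
4. auto liability coverage $225,000 < $300,000 → not met
5. hours-of-service audit 606 days ago vs limit 540 → not met
6. cargo insurance $450,000 ≥ $450,000 → met
7. condition 'crosses state lines' does not hold → requirement n/a → met
8. drivers with valid medical certificates 8 ≥ 5 → met
9. cargo securement review 53 days ago vs limit 60 → met
10. brake system inspection 107 days ago vs limit 120 → met
11. BMC-84 surety bond $100,000 ≥ $95,000 → met
12. certified hazmat drivers 1 < 3 → not met
Not met: 1, 2, 4, 5, 12

1, 2, 4, 5, 12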